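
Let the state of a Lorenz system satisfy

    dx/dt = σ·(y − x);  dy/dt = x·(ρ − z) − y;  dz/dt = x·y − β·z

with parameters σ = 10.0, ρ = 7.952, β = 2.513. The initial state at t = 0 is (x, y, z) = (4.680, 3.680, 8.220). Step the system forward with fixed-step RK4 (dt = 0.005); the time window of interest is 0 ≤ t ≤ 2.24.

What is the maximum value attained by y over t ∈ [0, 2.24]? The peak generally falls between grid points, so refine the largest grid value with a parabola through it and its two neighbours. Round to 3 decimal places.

max y = 4.834

t=0.000: state=(4.680, 3.680, 8.220)
step 1 (dt=0.005): k1=(-10.000, -4.934, -3.434), k2=(-9.873, -4.875, -3.562), k3=(-9.875, -4.874, -3.560), k4=(-9.750, -4.814, -3.684); state += dt/6·(k1+2k2+2k3+k4)
t=0.005: state=(4.631, 3.656, 8.202)
t=0.010: state=(4.582, 3.632, 8.183)
t=0.015: state=(4.536, 3.609, 8.163)
continuing one RK4 step at a time; state shown every 20 steps (Δt=0.1):
t=0.100: state=(3.900, 3.316, 7.696)
t=0.200: state=(3.478, 3.205, 7.033)
t=0.300: state=(3.330, 3.296, 6.438)
t=0.400: state=(3.391, 3.538, 6.017)
t=0.500: state=(3.607, 3.884, 5.827)
t=0.600: state=(3.924, 4.270, 5.893)
t=0.700: state=(4.274, 4.612, 6.203)
t=0.800: state=(4.571, 4.811, 6.681)
t=0.900: state=(4.730, 4.801, 7.188)
t=1.000: state=(4.707, 4.595, 7.561)
t=1.100: state=(4.526, 4.290, 7.696)
t=1.200: state=(4.268, 4.004, 7.593)
t=1.300: state=(4.025, 3.813, 7.331)
t=1.400: state=(3.858, 3.742, 7.011)
t=1.500: state=(3.795, 3.784, 6.720)
t=1.600: state=(3.831, 3.910, 6.521)
t=1.700: state=(3.944, 4.085, 6.445)
t=1.800: state=(4.101, 4.266, 6.501)
t=1.900: state=(4.260, 4.407, 6.664)
t=2.000: state=(4.382, 4.472, 6.886)
t=2.100: state=(4.434, 4.447, 7.100)
t=2.200: state=(4.409, 4.349, 7.245)
t=2.240: state=(4.380, 4.297, 7.275)
largest grid value and its neighbours: y(0.840)=4.83360, y(0.845)=4.83386, y(0.850)=4.83357
parabola through these three points peaks at t≈0.845 with y≈4.83386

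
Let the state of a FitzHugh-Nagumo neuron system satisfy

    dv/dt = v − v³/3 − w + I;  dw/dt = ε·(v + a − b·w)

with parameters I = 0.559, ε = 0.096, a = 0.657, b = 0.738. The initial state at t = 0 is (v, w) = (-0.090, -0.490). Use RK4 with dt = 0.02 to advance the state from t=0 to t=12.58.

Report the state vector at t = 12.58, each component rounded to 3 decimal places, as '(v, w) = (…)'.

t=0.000: state=(-0.090, -0.490)
step 1 (dt=0.02): k1=(0.959, 0.089), k2=(0.968, 0.090), k3=(0.968, 0.090), k4=(0.977, 0.091); state += dt/6·(k1+2k2+2k3+k4)
t=0.020: state=(-0.071, -0.488)
t=0.040: state=(-0.051, -0.486)
t=0.060: state=(-0.031, -0.484)
continuing one RK4 step at a time; state shown every 25 steps (Δt=0.5):
t=0.500: state=(0.512, -0.433)
t=1.000: state=(1.293, -0.344)
t=1.500: state=(1.819, -0.226)
t=2.000: state=(1.966, -0.097)
t=2.500: state=(1.969, 0.030)
t=3.000: state=(1.936, 0.153)
t=3.500: state=(1.896, 0.269)
t=4.000: state=(1.853, 0.379)
t=4.500: state=(1.809, 0.483)
t=5.000: state=(1.765, 0.581)
t=5.500: state=(1.720, 0.674)
t=6.000: state=(1.674, 0.762)
t=6.500: state=(1.627, 0.844)
t=7.000: state=(1.580, 0.921)
t=7.500: state=(1.531, 0.993)
t=8.000: state=(1.480, 1.061)
t=8.500: state=(1.428, 1.123)
t=9.000: state=(1.373, 1.181)
t=9.500: state=(1.315, 1.235)
t=10.000: state=(1.254, 1.283)
t=10.500: state=(1.187, 1.327)
t=11.000: state=(1.114, 1.366)
t=11.500: state=(1.032, 1.400)
t=12.000: state=(0.937, 1.429)
t=12.500: state=(0.822, 1.452)
t=12.580: state=(0.801, 1.455)

(v, w) = (0.801, 1.455)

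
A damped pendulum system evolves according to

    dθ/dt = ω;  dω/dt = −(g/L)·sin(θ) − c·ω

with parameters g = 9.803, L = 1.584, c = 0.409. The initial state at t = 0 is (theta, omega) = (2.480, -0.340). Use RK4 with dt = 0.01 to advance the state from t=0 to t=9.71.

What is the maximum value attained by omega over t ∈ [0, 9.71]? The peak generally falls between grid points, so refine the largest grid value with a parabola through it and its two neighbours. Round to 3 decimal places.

t=0.000: state=(2.480, -0.340)
step 1 (dt=0.01): k1=(-0.340, -3.663), k2=(-0.358, -3.664), k3=(-0.358, -3.664), k4=(-0.377, -3.666); state += dt/6·(k1+2k2+2k3+k4)
t=0.010: state=(2.476, -0.377)
t=0.020: state=(2.472, -0.413)
t=0.030: state=(2.468, -0.450)
continuing one RK4 step at a time; state shown every 50 steps (Δt=0.5):
t=0.500: state=(1.812, -2.458)
t=1.000: state=(0.058, -4.027)
t=1.500: state=(-1.413, -1.415)
t=2.000: state=(-1.332, 1.632)
t=2.500: state=(-0.027, 3.040)
t=3.000: state=(1.058, 0.914)
t=3.500: state=(0.830, -1.673)
t=4.000: state=(-0.254, -2.119)
t=4.500: state=(-0.845, -0.062)
t=5.000: state=(-0.376, 1.683)
t=5.500: state=(0.442, 1.182)
t=6.000: state=(0.588, -0.600)
t=6.500: state=(0.017, -1.372)
t=7.000: state=(-0.468, -0.359)
t=7.500: state=(-0.305, 0.889)
t=8.000: state=(0.194, 0.847)
t=8.500: state=(0.366, -0.210)
t=9.000: state=(0.063, -0.821)
t=9.500: state=(-0.260, -0.321)
t=9.710: state=(-0.288, 0.051)
largest grid value and its neighbours: omega(2.430)=3.06949, omega(2.440)=3.07082, omega(2.450)=3.07029
parabola through these three points peaks at t≈2.442 with omega≈3.07086

max omega = 3.071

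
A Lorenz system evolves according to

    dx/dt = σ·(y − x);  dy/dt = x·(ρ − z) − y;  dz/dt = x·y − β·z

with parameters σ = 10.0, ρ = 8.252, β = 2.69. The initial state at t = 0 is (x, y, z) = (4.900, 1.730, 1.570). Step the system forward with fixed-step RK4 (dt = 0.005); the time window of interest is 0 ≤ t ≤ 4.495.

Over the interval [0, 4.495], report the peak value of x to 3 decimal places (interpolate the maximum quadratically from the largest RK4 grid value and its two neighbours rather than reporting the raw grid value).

t=0.000: state=(4.900, 1.730, 1.570)
step 1 (dt=0.005): k1=(-31.700, 31.012, 4.254), k2=(-30.132, 30.353, 4.462), k3=(-30.188, 30.379, 4.459), k4=(-28.672, 29.745, 4.654); state += dt/6·(k1+2k2+2k3+k4)
t=0.005: state=(4.749, 1.882, 1.592)
t=0.010: state=(4.613, 2.028, 1.616)
t=0.015: state=(4.490, 2.168, 1.642)
continuing one RK4 step at a time; state shown every 40 steps (Δt=0.2):
t=0.200: state=(4.602, 5.771, 3.542)
t=0.400: state=(6.690, 7.061, 8.366)
t=0.600: state=(5.309, 3.959, 10.223)
t=0.800: state=(3.160, 2.542, 7.844)
t=1.000: state=(2.753, 2.886, 5.730)
t=1.200: state=(3.486, 4.051, 5.009)
t=1.400: state=(4.792, 5.432, 6.081)
t=1.600: state=(5.497, 5.453, 8.148)
t=1.800: state=(4.735, 4.171, 8.580)
t=2.000: state=(3.827, 3.559, 7.445)
t=2.200: state=(3.710, 3.840, 6.438)
t=2.400: state=(4.211, 4.538, 6.336)
t=2.600: state=(4.796, 4.993, 7.110)
t=2.800: state=(4.851, 4.713, 7.849)
t=3.000: state=(4.418, 4.184, 7.745)
t=3.200: state=(4.098, 4.033, 7.171)
t=3.400: state=(4.159, 4.270, 6.815)
t=3.600: state=(4.446, 4.592, 6.950)
t=3.800: state=(4.637, 4.665, 7.353)
t=4.000: state=(4.554, 4.459, 7.552)
t=4.200: state=(4.350, 4.264, 7.391)
t=4.400: state=(4.264, 4.268, 7.134)
t=4.495: state=(4.287, 4.329, 7.065)
largest grid value and its neighbours: x(0.425)=6.74609, x(0.430)=6.74815, x(0.435)=6.74714
parabola through these three points peaks at t≈0.431 with x≈6.74820

max x = 6.748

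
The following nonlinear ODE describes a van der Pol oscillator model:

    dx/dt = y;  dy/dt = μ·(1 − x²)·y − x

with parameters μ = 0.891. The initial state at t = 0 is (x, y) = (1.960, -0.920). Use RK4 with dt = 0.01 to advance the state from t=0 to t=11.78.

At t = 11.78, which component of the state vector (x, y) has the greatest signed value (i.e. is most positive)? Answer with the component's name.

t=0.000: state=(1.960, -0.920)
step 1 (dt=0.01): k1=(-0.920, 0.369), k2=(-0.918, 0.355), k3=(-0.918, 0.355), k4=(-0.916, 0.340); state += dt/6·(k1+2k2+2k3+k4)
t=0.010: state=(1.951, -0.916)
t=0.020: state=(1.942, -0.913)
t=0.030: state=(1.933, -0.910)
continuing one RK4 step at a time; state shown every 50 steps (Δt=0.5):
t=0.500: state=(1.504, -0.967)
t=1.000: state=(0.944, -1.325)
t=1.500: state=(0.107, -2.100)
t=2.000: state=(-1.127, -2.530)
t=2.500: state=(-1.960, -0.649)
t=3.000: state=(-1.971, 0.383)
t=3.500: state=(-1.688, 0.711)
t=4.000: state=(-1.264, 1.004)
t=4.500: state=(-0.647, 1.523)
t=5.000: state=(0.328, 2.399)
t=5.500: state=(1.536, 1.935)
t=6.000: state=(2.005, 0.110)
t=6.500: state=(1.867, -0.532)
t=7.000: state=(1.528, -0.815)
t=7.500: state=(1.039, -1.174)
t=8.000: state=(0.300, -1.856)
t=8.500: state=(-0.844, -2.569)
t=9.000: state=(-1.844, -1.069)
t=9.500: state=(-1.986, 0.253)
t=10.000: state=(-1.744, 0.657)
t=10.500: state=(-1.347, 0.940)
t=11.000: state=(-0.774, 1.402)
t=11.500: state=(0.123, 2.244)
t=11.780: state=(0.809, 2.570)
compare at T: x=0.809, y=2.570

largest component: y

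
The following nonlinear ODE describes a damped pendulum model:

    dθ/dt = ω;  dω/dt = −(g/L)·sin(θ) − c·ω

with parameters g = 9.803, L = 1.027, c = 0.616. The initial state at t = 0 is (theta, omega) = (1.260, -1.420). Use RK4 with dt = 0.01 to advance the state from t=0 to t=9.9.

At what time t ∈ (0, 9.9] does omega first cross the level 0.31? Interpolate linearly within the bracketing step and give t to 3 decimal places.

t=0.000: state=(1.260, -1.420)
step 1 (dt=0.01): k1=(-1.420, -8.213), k2=(-1.461, -8.167), k3=(-1.461, -8.167), k4=(-1.502, -8.119); state += dt/6·(k1+2k2+2k3+k4)
t=0.010: state=(1.245, -1.502)
t=0.020: state=(1.230, -1.582)
t=0.030: state=(1.214, -1.662)
continuing one RK4 step at a time; state shown every 50 steps (Δt=0.5):
t=0.500: state=(-0.137, -3.174)
t=1.000: state=(-0.944, 0.278)
next step: t=1.010: state=(-0.941, 0.353) — omega has crossed 0.31
linear interpolation between t=1.000 (0.27791) and t=1.010 (0.35321) → t≈1.004

t = 1.004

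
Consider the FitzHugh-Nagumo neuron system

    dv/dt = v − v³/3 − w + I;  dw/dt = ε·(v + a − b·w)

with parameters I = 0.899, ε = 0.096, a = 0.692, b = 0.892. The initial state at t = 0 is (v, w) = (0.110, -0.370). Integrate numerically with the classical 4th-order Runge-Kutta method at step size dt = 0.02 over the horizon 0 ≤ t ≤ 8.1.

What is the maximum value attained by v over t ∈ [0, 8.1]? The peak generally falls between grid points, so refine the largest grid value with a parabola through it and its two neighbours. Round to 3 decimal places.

t=0.000: state=(0.110, -0.370)
step 1 (dt=0.02): k1=(1.379, 0.109), k2=(1.391, 0.110), k3=(1.391, 0.110), k4=(1.404, 0.111); state += dt/6·(k1+2k2+2k3+k4)
t=0.020: state=(0.138, -0.368)
t=0.040: state=(0.166, -0.366)
t=0.060: state=(0.195, -0.363)
continuing one RK4 step at a time; state shown every 25 steps (Δt=0.5):
t=0.500: state=(0.944, -0.298)
t=1.000: state=(1.735, -0.188)
t=1.500: state=(2.025, -0.058)
t=2.000: state=(2.058, 0.073)
t=2.500: state=(2.033, 0.199)
t=3.000: state=(1.997, 0.318)
t=3.500: state=(1.958, 0.430)
t=4.000: state=(1.920, 0.536)
t=4.500: state=(1.882, 0.635)
t=5.000: state=(1.844, 0.728)
t=5.500: state=(1.806, 0.816)
t=6.000: state=(1.769, 0.898)
t=6.500: state=(1.731, 0.976)
t=7.000: state=(1.694, 1.048)
t=7.500: state=(1.657, 1.115)
t=8.000: state=(1.619, 1.178)
t=8.100: state=(1.612, 1.190)
largest grid value and its neighbours: v(1.880)=2.05905, v(1.900)=2.05911, v(1.920)=2.05907
parabola through these three points peaks at t≈1.902 with v≈2.05911

max v = 2.059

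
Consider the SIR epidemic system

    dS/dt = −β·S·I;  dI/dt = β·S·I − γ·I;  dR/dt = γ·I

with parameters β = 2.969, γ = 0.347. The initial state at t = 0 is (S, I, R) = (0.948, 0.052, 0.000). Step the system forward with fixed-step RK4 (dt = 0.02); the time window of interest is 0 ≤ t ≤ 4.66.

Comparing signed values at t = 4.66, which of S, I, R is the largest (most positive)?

largest component: R

t=0.000: state=(0.948, 0.052, 0.000)
step 1 (dt=0.02): k1=(-0.146, 0.128, 0.018), k2=(-0.150, 0.131, 0.018), k3=(-0.150, 0.131, 0.018), k4=(-0.153, 0.134, 0.019); state += dt/6·(k1+2k2+2k3+k4)
t=0.020: state=(0.945, 0.055, 0.000)
t=0.040: state=(0.942, 0.057, 0.001)
t=0.060: state=(0.939, 0.060, 0.001)
continuing one RK4 step at a time; state shown every 10 steps (Δt=0.2):
t=0.200: state=(0.911, 0.084, 0.005)
t=0.400: state=(0.855, 0.133, 0.012)
t=0.600: state=(0.775, 0.202, 0.024)
t=0.800: state=(0.670, 0.289, 0.041)
t=1.000: state=(0.548, 0.388, 0.064)
t=1.200: state=(0.423, 0.482, 0.094)
t=1.400: state=(0.310, 0.559, 0.131)
t=1.600: state=(0.219, 0.610, 0.171)
t=1.800: state=(0.151, 0.634, 0.215)
t=2.000: state=(0.104, 0.638, 0.259)
t=2.200: state=(0.071, 0.626, 0.303)
t=2.400: state=(0.049, 0.605, 0.345)
t=2.600: state=(0.035, 0.579, 0.387)
t=2.800: state=(0.025, 0.549, 0.426)
t=3.000: state=(0.018, 0.519, 0.463)
t=3.200: state=(0.013, 0.489, 0.498)
t=3.400: state=(0.010, 0.459, 0.531)
t=3.600: state=(0.008, 0.431, 0.562)
t=3.800: state=(0.006, 0.403, 0.590)
t=4.000: state=(0.005, 0.378, 0.618)
t=4.200: state=(0.004, 0.353, 0.643)
t=4.400: state=(0.003, 0.330, 0.667)
t=4.600: state=(0.003, 0.309, 0.689)
t=4.660: state=(0.002, 0.302, 0.695)
compare at T: S=0.002, I=0.302, R=0.695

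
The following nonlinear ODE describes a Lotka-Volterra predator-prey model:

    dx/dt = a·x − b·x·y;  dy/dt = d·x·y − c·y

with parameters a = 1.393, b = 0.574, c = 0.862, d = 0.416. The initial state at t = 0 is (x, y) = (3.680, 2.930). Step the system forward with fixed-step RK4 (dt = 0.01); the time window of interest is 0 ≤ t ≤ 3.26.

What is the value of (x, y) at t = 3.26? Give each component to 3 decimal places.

t=0.000: state=(3.680, 2.930)
step 1 (dt=0.01): k1=(-1.063, 1.960), k2=(-1.082, 1.960), k3=(-1.082, 1.960), k4=(-1.101, 1.960); state += dt/6·(k1+2k2+2k3+k4)
t=0.010: state=(3.669, 2.950)
t=0.020: state=(3.658, 2.969)
t=0.030: state=(3.646, 2.989)
continuing one RK4 step at a time; state shown every 20 steps (Δt=0.2):
t=0.200: state=(3.397, 3.313)
t=0.400: state=(3.009, 3.642)
t=0.600: state=(2.580, 3.868)
t=0.800: state=(2.172, 3.966)
t=1.000: state=(1.821, 3.939)
t=1.200: state=(1.541, 3.811)
t=1.400: state=(1.329, 3.612)
t=1.600: state=(1.175, 3.373)
t=1.800: state=(1.070, 3.116)
t=2.000: state=(1.004, 2.858)
t=2.200: state=(0.969, 2.611)
t=2.400: state=(0.961, 2.380)
t=2.600: state=(0.978, 2.172)
t=2.800: state=(1.019, 1.986)
t=3.000: state=(1.082, 1.823)
t=3.200: state=(1.169, 1.685)
t=3.260: state=(1.200, 1.648)

(x, y) = (1.200, 1.648)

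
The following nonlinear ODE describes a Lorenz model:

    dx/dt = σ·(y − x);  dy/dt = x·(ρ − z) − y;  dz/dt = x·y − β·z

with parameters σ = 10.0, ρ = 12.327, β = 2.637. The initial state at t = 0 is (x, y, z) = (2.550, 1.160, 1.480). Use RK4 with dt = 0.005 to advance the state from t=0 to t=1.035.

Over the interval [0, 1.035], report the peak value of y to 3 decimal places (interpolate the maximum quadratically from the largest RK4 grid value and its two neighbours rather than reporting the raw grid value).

t=0.000: state=(2.550, 1.160, 1.480)
step 1 (dt=0.005): k1=(-13.900, 26.500, -0.945), k2=(-12.890, 26.063, -0.812), k3=(-12.926, 26.090, -0.813), k4=(-11.949, 25.678, -0.685); state += dt/6·(k1+2k2+2k3+k4)
t=0.005: state=(2.485, 1.290, 1.476)
t=0.010: state=(2.430, 1.417, 1.473)
t=0.015: state=(2.384, 1.540, 1.472)
continuing one RK4 step at a time; state shown every 10 steps (Δt=0.05):
t=0.050: state=(2.262, 2.344, 1.491)
t=0.100: state=(2.532, 3.471, 1.631)
t=0.150: state=(3.168, 4.754, 1.978)
t=0.200: state=(4.110, 6.291, 2.676)
t=0.250: state=(5.340, 8.060, 3.940)
t=0.300: state=(6.797, 9.847, 6.019)
t=0.350: state=(8.300, 11.141, 9.036)
t=0.400: state=(9.486, 11.226, 12.665)
t=0.450: state=(9.894, 9.686, 15.938)
t=0.500: state=(9.262, 7.013, 17.763)
t=0.550: state=(7.788, 4.330, 17.829)
t=0.600: state=(5.993, 2.432, 16.697)
t=0.650: state=(4.348, 1.407, 15.084)
t=0.700: state=(3.087, 0.987, 13.421)
t=0.750: state=(2.234, 0.895, 11.877)
t=0.800: state=(1.717, 0.959, 10.493)
t=0.850: state=(1.447, 1.099, 9.272)
t=0.900: state=(1.349, 1.288, 8.204)
t=0.950: state=(1.374, 1.529, 7.279)
t=1.000: state=(1.498, 1.835, 6.493)
t=1.035: state=(1.638, 2.099, 6.023)
largest grid value and its neighbours: y(0.375)=11.37635, y(0.380)=11.37907, y(0.385)=11.36572
parabola through these three points peaks at t≈0.378 with y≈11.37995

max y = 11.380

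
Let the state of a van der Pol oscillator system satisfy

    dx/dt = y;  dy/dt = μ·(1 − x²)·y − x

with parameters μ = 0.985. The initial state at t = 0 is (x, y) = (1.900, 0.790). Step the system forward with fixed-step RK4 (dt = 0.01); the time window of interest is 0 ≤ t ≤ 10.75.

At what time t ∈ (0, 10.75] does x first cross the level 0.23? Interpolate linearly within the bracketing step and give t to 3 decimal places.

t=0.000: state=(1.900, 0.790)
step 1 (dt=0.01): k1=(0.790, -3.931), k2=(0.770, -3.896), k3=(0.771, -3.896), k4=(0.751, -3.860); state += dt/6·(k1+2k2+2k3+k4)
t=0.010: state=(1.908, 0.751)
t=0.020: state=(1.915, 0.713)
t=0.030: state=(1.922, 0.675)
continuing one RK4 step at a time; state shown every 50 steps (Δt=0.5):
t=0.500: state=(1.952, -0.334)
t=1.000: state=(1.693, -0.659)
t=1.500: state=(1.300, -0.928)
t=2.000: state=(0.730, -1.413)
t=2.300: state=(0.234, -1.927)
next step: t=2.310: state=(0.214, -1.947) — x has crossed 0.23
linear interpolation between t=2.300 (0.23371) and t=2.310 (0.21434) → t≈2.302

t = 2.302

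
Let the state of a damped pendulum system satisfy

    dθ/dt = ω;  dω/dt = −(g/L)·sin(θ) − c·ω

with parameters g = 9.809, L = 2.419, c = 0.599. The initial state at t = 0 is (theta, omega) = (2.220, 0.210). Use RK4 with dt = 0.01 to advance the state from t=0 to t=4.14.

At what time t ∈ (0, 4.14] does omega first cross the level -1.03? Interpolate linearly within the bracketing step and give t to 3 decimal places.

t=0.000: state=(2.220, 0.210)
step 1 (dt=0.01): k1=(0.210, -3.356), k2=(0.193, -3.343), k3=(0.193, -3.343), k4=(0.177, -3.331); state += dt/6·(k1+2k2+2k3+k4)
t=0.010: state=(2.222, 0.177)
t=0.020: state=(2.224, 0.143)
t=0.030: state=(2.225, 0.110)
continuing one RK4 step at a time; state shown every 20 steps (Δt=0.2):
t=0.200: state=(2.198, -0.423)
t=0.400: state=(2.053, -1.021)
next step: t=0.410: state=(2.043, -1.051) — omega has crossed -1.03
linear interpolation between t=0.400 (-1.02090) and t=0.410 (-1.05071) → t≈0.403

t = 0.403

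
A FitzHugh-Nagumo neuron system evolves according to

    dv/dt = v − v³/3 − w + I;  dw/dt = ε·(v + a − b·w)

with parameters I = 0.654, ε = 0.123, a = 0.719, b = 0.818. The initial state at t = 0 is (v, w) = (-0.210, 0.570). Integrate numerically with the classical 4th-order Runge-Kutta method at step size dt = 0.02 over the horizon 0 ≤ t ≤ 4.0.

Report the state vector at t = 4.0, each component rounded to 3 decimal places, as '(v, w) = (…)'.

t=0.000: state=(-0.210, 0.570)
step 1 (dt=0.02): k1=(-0.123, 0.005), k2=(-0.124, 0.005), k3=(-0.124, 0.005), k4=(-0.125, 0.005); state += dt/6·(k1+2k2+2k3+k4)
t=0.020: state=(-0.212, 0.570)
t=0.040: state=(-0.215, 0.570)
t=0.060: state=(-0.218, 0.570)
continuing one RK4 step at a time; state shown every 10 steps (Δt=0.2):
t=0.200: state=(-0.237, 0.571)
t=0.400: state=(-0.270, 0.571)
t=0.600: state=(-0.310, 0.570)
t=0.800: state=(-0.357, 0.568)
t=1.000: state=(-0.412, 0.565)
t=1.200: state=(-0.476, 0.560)
t=1.400: state=(-0.551, 0.554)
t=1.600: state=(-0.634, 0.546)
t=1.800: state=(-0.727, 0.536)
t=2.000: state=(-0.826, 0.524)
t=2.200: state=(-0.929, 0.510)
t=2.400: state=(-1.031, 0.493)
t=2.600: state=(-1.129, 0.475)
t=2.800: state=(-1.218, 0.454)
t=3.000: state=(-1.295, 0.432)
t=3.200: state=(-1.357, 0.408)
t=3.400: state=(-1.406, 0.384)
t=3.600: state=(-1.442, 0.359)
t=3.800: state=(-1.466, 0.334)
t=4.000: state=(-1.481, 0.309)

(v, w) = (-1.481, 0.309)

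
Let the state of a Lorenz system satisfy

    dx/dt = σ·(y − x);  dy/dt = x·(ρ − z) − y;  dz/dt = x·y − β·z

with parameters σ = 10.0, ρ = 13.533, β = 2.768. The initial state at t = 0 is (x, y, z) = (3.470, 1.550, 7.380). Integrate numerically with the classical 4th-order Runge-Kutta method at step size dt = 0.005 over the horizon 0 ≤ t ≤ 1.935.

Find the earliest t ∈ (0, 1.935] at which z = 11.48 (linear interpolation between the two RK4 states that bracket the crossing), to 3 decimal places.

t=0.000: state=(3.470, 1.550, 7.380)
step 1 (dt=0.005): k1=(-19.200, 19.801, -15.049), k2=(-18.225, 19.585, -14.850), k3=(-18.255, 19.599, -14.850), k4=(-17.307, 19.392, -14.654); state += dt/6·(k1+2k2+2k3+k4)
t=0.005: state=(3.379, 1.648, 7.306)
t=0.010: state=(3.297, 1.744, 7.233)
t=0.015: state=(3.223, 1.838, 7.163)
continuing one RK4 step at a time; state shown every 20 steps (Δt=0.1):
t=0.100: state=(2.922, 3.338, 6.243)
t=0.200: state=(3.913, 5.404, 6.027)
t=0.300: state=(5.813, 8.054, 7.467)
t=0.400: state=(8.073, 10.061, 11.375)
next step: t=0.405: state=(8.171, 10.094, 11.625) — z has crossed 11.48
linear interpolation between t=0.400 (11.37524) and t=0.405 (11.62537) → t≈0.402

t = 0.402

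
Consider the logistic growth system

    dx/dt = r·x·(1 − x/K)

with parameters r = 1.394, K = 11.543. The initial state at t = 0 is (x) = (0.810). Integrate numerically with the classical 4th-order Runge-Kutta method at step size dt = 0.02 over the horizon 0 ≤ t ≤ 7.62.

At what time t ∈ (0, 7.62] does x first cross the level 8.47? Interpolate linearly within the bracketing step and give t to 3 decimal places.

t=0.000: state=(0.810)
step 1 (dt=0.02): k1=(1.050), k2=(1.062), k3=(1.063), k4=(1.075); state += dt/6·(k1+2k2+2k3+k4)
t=0.020: state=(0.831)
t=0.040: state=(0.853)
t=0.060: state=(0.875)
continuing one RK4 step at a time; state shown every 25 steps (Δt=0.5):
t=0.500: state=(1.519)
t=1.000: state=(2.692)
t=1.500: state=(4.377)
t=2.000: state=(6.358)
t=2.500: state=(8.209)
t=2.580: state=(8.467)
next step: t=2.600: state=(8.529) — x has crossed 8.47
linear interpolation between t=2.580 (8.46684) and t=2.600 (8.52934) → t≈2.581

t = 2.581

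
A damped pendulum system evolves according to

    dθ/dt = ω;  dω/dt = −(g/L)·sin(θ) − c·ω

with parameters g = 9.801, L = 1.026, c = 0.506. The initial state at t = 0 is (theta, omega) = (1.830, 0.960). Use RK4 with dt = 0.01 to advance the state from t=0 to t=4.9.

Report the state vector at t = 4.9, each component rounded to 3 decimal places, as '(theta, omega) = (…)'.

t=0.000: state=(1.830, 0.960)
step 1 (dt=0.01): k1=(0.960, -9.719), k2=(0.911, -9.683), k3=(0.912, -9.684), k4=(0.863, -9.648); state += dt/6·(k1+2k2+2k3+k4)
t=0.010: state=(1.839, 0.863)
t=0.020: state=(1.847, 0.767)
t=0.030: state=(1.854, 0.672)
continuing one RK4 step at a time; state shown every 20 steps (Δt=0.2):
t=0.200: state=(1.836, -0.872)
t=0.400: state=(1.488, -2.583)
t=0.600: state=(0.822, -3.979)
t=0.800: state=(-0.029, -4.273)
t=1.000: state=(-0.787, -3.115)
t=1.200: state=(-1.229, -1.258)
t=1.400: state=(-1.291, 0.609)
t=1.600: state=(-1.002, 2.218)
t=1.800: state=(-0.445, 3.208)
t=2.000: state=(0.206, 3.098)
t=2.200: state=(0.724, 1.956)
t=2.400: state=(0.960, 0.381)
t=2.600: state=(0.882, -1.128)
t=2.800: state=(0.537, -2.218)
t=3.000: state=(0.047, -2.524)
t=3.200: state=(-0.412, -1.930)
t=3.400: state=(-0.687, -0.766)
t=3.600: state=(-0.711, 0.506)
t=3.800: state=(-0.502, 1.514)
t=4.000: state=(-0.144, 1.948)
t=4.200: state=(0.229, 1.670)
t=4.400: state=(0.487, 0.846)
t=4.600: state=(0.555, -0.167)
t=4.800: state=(0.430, -1.032)
t=4.900: state=(0.312, -1.320)

(theta, omega) = (0.312, -1.320)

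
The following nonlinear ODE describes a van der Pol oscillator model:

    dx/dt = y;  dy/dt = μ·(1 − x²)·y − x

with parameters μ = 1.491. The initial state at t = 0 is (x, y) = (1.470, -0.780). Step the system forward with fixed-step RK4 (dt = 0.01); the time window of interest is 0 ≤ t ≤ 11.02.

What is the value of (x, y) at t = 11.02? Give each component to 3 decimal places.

(x, y) = (-1.127, 0.882)

t=0.000: state=(1.470, -0.780)
step 1 (dt=0.01): k1=(-0.780, -0.120), k2=(-0.781, -0.128), k3=(-0.781, -0.128), k4=(-0.781, -0.137); state += dt/6·(k1+2k2+2k3+k4)
t=0.010: state=(1.462, -0.781)
t=0.020: state=(1.454, -0.783)
t=0.030: state=(1.447, -0.784)
continuing one RK4 step at a time; state shown every 50 steps (Δt=0.5):
t=0.500: state=(1.033, -1.032)
t=1.000: state=(0.341, -1.897)
t=1.500: state=(-1.008, -3.244)
t=2.000: state=(-1.991, -0.482)
t=2.500: state=(-1.952, 0.351)
t=3.000: state=(-1.735, 0.499)
t=3.500: state=(-1.452, 0.646)
t=4.000: state=(-1.066, 0.938)
t=4.500: state=(-0.438, 1.706)
t=5.000: state=(0.804, 3.200)
t=5.500: state=(1.940, 0.781)
t=6.000: state=(1.964, -0.316)
t=6.500: state=(1.756, -0.487)
t=7.000: state=(1.479, -0.629)
t=7.500: state=(1.106, -0.901)
t=8.000: state=(0.510, -1.601)
t=8.500: state=(-0.665, -3.136)
t=9.000: state=(-1.900, -1.023)
t=9.500: state=(-1.977, 0.287)
t=10.000: state=(-1.777, 0.476)
t=10.500: state=(-1.507, 0.614)
t=11.000: state=(-1.145, 0.867)
t=11.020: state=(-1.127, 0.882)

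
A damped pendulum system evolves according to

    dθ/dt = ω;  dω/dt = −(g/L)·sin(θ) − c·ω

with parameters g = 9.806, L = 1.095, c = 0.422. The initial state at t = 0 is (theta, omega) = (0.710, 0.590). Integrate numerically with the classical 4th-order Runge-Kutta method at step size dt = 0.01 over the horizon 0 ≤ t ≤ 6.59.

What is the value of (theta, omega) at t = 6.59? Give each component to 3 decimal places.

t=0.000: state=(0.710, 0.590)
step 1 (dt=0.01): k1=(0.590, -6.086), k2=(0.560, -6.093), k3=(0.560, -6.092), k4=(0.529, -6.099); state += dt/6·(k1+2k2+2k3+k4)
t=0.010: state=(0.716, 0.529)
t=0.020: state=(0.721, 0.468)
t=0.030: state=(0.725, 0.407)
continuing one RK4 step at a time; state shown every 25 steps (Δt=0.25):
t=0.250: state=(0.670, -0.871)
t=0.500: state=(0.318, -1.817)
t=0.750: state=(-0.156, -1.795)
t=1.000: state=(-0.504, -0.886)
t=1.250: state=(-0.573, 0.340)
t=1.500: state=(-0.358, 1.291)
t=1.750: state=(0.012, 1.528)
t=2.000: state=(0.339, 0.975)
t=2.250: state=(0.465, 0.005)
t=2.500: state=(0.350, -0.870)
t=2.750: state=(0.073, -1.238)
t=3.000: state=(-0.213, -0.947)
t=3.250: state=(-0.364, -0.215)
t=3.500: state=(-0.318, 0.548)
t=3.750: state=(-0.119, 0.967)
t=4.000: state=(0.121, 0.859)
t=4.250: state=(0.275, 0.329)
t=4.500: state=(0.276, -0.309)
t=4.750: state=(0.139, -0.732)
t=5.000: state=(-0.055, -0.745)
t=5.250: state=(-0.201, -0.380)
t=5.500: state=(-0.232, 0.138)
t=5.750: state=(-0.143, 0.535)
t=6.000: state=(0.010, 0.624)
t=6.250: state=(0.142, 0.388)
t=6.500: state=(0.189, -0.019)
t=6.590: state=(0.181, -0.165)

(theta, omega) = (0.181, -0.165)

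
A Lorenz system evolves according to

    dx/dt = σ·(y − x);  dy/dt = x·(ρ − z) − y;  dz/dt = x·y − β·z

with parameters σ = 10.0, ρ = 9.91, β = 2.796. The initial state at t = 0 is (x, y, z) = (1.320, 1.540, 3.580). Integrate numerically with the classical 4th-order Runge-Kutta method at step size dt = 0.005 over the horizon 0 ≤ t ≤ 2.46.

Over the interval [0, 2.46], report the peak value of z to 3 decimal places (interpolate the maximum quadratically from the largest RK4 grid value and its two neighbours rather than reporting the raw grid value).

max z = 12.860

t=0.000: state=(1.320, 1.540, 3.580)
step 1 (dt=0.005): k1=(2.200, 6.816, -7.977), k2=(2.315, 6.860, -7.890), k3=(2.314, 6.861, -7.890), k4=(2.427, 6.907, -7.803); state += dt/6·(k1+2k2+2k3+k4)
t=0.005: state=(1.332, 1.574, 3.541)
t=0.010: state=(1.344, 1.609, 3.502)
t=0.015: state=(1.358, 1.644, 3.464)
continuing one RK4 step at a time; state shown every 20 steps (Δt=0.1):
t=0.100: state=(1.742, 2.350, 2.965)
t=0.200: state=(2.543, 3.552, 2.794)
t=0.300: state=(3.787, 5.272, 3.341)
t=0.400: state=(5.472, 7.291, 5.115)
t=0.500: state=(7.159, 8.514, 8.383)
t=0.600: state=(7.761, 7.472, 11.764)
t=0.700: state=(6.653, 4.930, 12.840)
t=0.800: state=(4.826, 3.111, 11.654)
t=0.900: state=(3.463, 2.486, 9.773)
t=1.000: state=(2.844, 2.547, 8.055)
t=1.100: state=(2.799, 2.980, 6.757)
t=1.200: state=(3.167, 3.711, 5.973)
t=1.300: state=(3.868, 4.715, 5.812)
t=1.400: state=(4.824, 5.855, 6.420)
t=1.500: state=(5.826, 6.726, 7.833)
t=1.600: state=(6.463, 6.763, 9.624)
t=1.700: state=(6.356, 5.857, 10.862)
t=1.800: state=(5.597, 4.675, 10.952)
t=1.900: state=(4.696, 3.887, 10.168)
t=2.000: state=(4.065, 3.630, 9.093)
t=2.100: state=(3.827, 3.777, 8.129)
t=2.200: state=(3.940, 4.203, 7.487)
t=2.300: state=(4.323, 4.809, 7.285)
t=2.400: state=(4.870, 5.451, 7.578)
t=2.460: state=(5.213, 5.762, 7.974)
largest grid value and its neighbours: z(0.685)=12.85916, z(0.690)=12.85924, z(0.695)=12.85293
parabola through these three points peaks at t≈0.688 with z≈12.86000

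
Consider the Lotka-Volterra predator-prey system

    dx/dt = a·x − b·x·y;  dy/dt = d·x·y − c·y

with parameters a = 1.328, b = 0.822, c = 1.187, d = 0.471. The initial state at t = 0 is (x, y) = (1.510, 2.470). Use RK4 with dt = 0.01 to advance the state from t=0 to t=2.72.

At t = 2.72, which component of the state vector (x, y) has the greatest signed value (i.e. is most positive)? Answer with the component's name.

t=0.000: state=(1.510, 2.470)
step 1 (dt=0.01): k1=(-1.061, -1.175), k2=(-1.050, -1.179), k3=(-1.050, -1.178), k4=(-1.039, -1.182); state += dt/6·(k1+2k2+2k3+k4)
t=0.010: state=(1.500, 2.458)
t=0.020: state=(1.489, 2.446)
t=0.030: state=(1.479, 2.434)
continuing one RK4 step at a time; state shown every 10 steps (Δt=0.1):
t=0.100: state=(1.415, 2.350)
t=0.200: state=(1.338, 2.226)
t=0.300: state=(1.279, 2.103)
t=0.400: state=(1.235, 1.981)
t=0.500: state=(1.205, 1.863)
t=0.600: state=(1.186, 1.751)
t=0.700: state=(1.178, 1.644)
t=0.800: state=(1.180, 1.543)
t=0.900: state=(1.192, 1.449)
t=1.000: state=(1.213, 1.362)
t=1.100: state=(1.242, 1.281)
t=1.200: state=(1.281, 1.207)
t=1.300: state=(1.328, 1.140)
t=1.400: state=(1.385, 1.079)
t=1.500: state=(1.451, 1.025)
t=1.600: state=(1.526, 0.976)
t=1.700: state=(1.611, 0.933)
t=1.800: state=(1.707, 0.896)
t=1.900: state=(1.813, 0.865)
t=2.000: state=(1.931, 0.839)
t=2.100: state=(2.060, 0.818)
t=2.200: state=(2.201, 0.803)
t=2.300: state=(2.354, 0.794)
t=2.400: state=(2.519, 0.791)
t=2.500: state=(2.695, 0.794)
t=2.600: state=(2.883, 0.804)
t=2.700: state=(3.079, 0.822)
t=2.720: state=(3.120, 0.826)
compare at T: x=3.120, y=0.826

largest component: x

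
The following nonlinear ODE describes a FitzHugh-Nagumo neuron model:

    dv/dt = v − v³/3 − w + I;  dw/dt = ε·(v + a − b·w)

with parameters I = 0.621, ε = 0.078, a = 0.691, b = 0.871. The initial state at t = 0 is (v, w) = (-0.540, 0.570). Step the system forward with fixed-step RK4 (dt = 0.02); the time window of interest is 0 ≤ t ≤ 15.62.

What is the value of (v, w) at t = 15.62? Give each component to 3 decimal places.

t=0.000: state=(-0.540, 0.570)
step 1 (dt=0.02): k1=(-0.437, -0.027), k2=(-0.439, -0.027), k3=(-0.439, -0.027), k4=(-0.442, -0.028); state += dt/6·(k1+2k2+2k3+k4)
t=0.020: state=(-0.549, 0.569)
t=0.040: state=(-0.558, 0.569)
t=0.060: state=(-0.567, 0.568)
continuing one RK4 step at a time; state shown every 50 steps (Δt=1):
t=1.000: state=(-1.078, 0.524)
t=2.000: state=(-1.484, 0.443)
t=3.000: state=(-1.573, 0.349)
t=4.000: state=(-1.546, 0.261)
t=5.000: state=(-1.493, 0.181)
t=6.000: state=(-1.435, 0.111)
t=7.000: state=(-1.374, 0.050)
t=8.000: state=(-1.311, -0.003)
t=9.000: state=(-1.246, -0.047)
t=10.000: state=(-1.178, -0.083)
t=11.000: state=(-1.104, -0.111)
t=12.000: state=(-1.022, -0.132)
t=13.000: state=(-0.928, -0.145)
t=14.000: state=(-0.808, -0.149)
t=15.000: state=(-0.639, -0.142)
t=15.620: state=(-0.482, -0.130)

(v, w) = (-0.482, -0.130)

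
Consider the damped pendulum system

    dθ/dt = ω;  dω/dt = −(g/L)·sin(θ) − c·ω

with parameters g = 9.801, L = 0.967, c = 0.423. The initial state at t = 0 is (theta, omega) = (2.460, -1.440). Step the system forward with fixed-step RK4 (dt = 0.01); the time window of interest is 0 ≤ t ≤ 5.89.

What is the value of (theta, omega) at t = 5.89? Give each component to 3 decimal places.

t=0.000: state=(2.460, -1.440)
step 1 (dt=0.01): k1=(-1.440, -5.777), k2=(-1.469, -5.821), k3=(-1.469, -5.822), k4=(-1.498, -5.867); state += dt/6·(k1+2k2+2k3+k4)
t=0.010: state=(2.445, -1.498)
t=0.020: state=(2.430, -1.557)
t=0.030: state=(2.414, -1.617)
continuing one RK4 step at a time; state shown every 20 steps (Δt=0.2):
t=0.200: state=(2.043, -2.798)
t=0.400: state=(1.318, -4.456)
t=0.600: state=(0.303, -5.456)
t=0.800: state=(-0.732, -4.576)
t=1.000: state=(-1.446, -2.485)
t=1.200: state=(-1.726, -0.349)
t=1.400: state=(-1.598, 1.607)
t=1.600: state=(-1.095, 3.362)
t=1.800: state=(-0.305, 4.324)
t=2.000: state=(0.528, 3.734)
t=2.200: state=(1.110, 1.988)
t=2.400: state=(1.308, -0.011)
t=2.600: state=(1.117, -1.846)
t=2.800: state=(0.602, -3.176)
t=3.000: state=(-0.079, -3.409)
t=3.200: state=(-0.676, -2.388)
t=3.400: state=(-0.992, -0.723)
t=3.600: state=(-0.963, 0.977)
t=3.800: state=(-0.625, 2.305)
t=4.000: state=(-0.097, 2.805)
t=4.200: state=(0.424, 2.239)
t=4.400: state=(0.750, 0.948)
t=4.600: state=(0.792, -0.518)
t=4.800: state=(0.561, -1.717)
t=5.000: state=(0.149, -2.260)
t=5.200: state=(-0.284, -1.930)
t=5.400: state=(-0.578, -0.931)
t=5.600: state=(-0.642, 0.290)
t=5.800: state=(-0.474, 1.321)
t=5.890: state=(-0.341, 1.628)

(theta, omega) = (-0.341, 1.628)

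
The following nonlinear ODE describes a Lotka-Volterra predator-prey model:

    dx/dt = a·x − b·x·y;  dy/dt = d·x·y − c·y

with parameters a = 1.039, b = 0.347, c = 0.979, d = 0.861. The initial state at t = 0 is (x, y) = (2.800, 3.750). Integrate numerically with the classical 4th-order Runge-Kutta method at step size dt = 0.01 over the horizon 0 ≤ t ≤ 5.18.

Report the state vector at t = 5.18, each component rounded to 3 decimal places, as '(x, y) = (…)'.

(x, y) = (1.251, 0.840)

t=0.000: state=(2.800, 3.750)
step 1 (dt=0.01): k1=(-0.734, 5.369), k2=(-0.759, 5.396), k3=(-0.759, 5.396), k4=(-0.785, 5.422); state += dt/6·(k1+2k2+2k3+k4)
t=0.010: state=(2.792, 3.804)
t=0.020: state=(2.784, 3.858)
t=0.030: state=(2.776, 3.913)
continuing one RK4 step at a time; state shown every 20 steps (Δt=0.2):
t=0.200: state=(2.555, 4.903)
t=0.400: state=(2.148, 6.053)
t=0.600: state=(1.682, 6.921)
t=0.800: state=(1.259, 7.322)
t=1.000: state=(0.932, 7.260)
t=1.200: state=(0.702, 6.862)
t=1.400: state=(0.547, 6.277)
t=1.600: state=(0.446, 5.618)
t=1.800: state=(0.380, 4.958)
t=2.000: state=(0.339, 4.335)
t=2.200: state=(0.315, 3.770)
t=2.400: state=(0.304, 3.269)
t=2.600: state=(0.303, 2.832)
t=2.800: state=(0.311, 2.454)
t=3.000: state=(0.326, 2.131)
t=3.200: state=(0.350, 1.857)
t=3.400: state=(0.382, 1.626)
t=3.600: state=(0.423, 1.432)
t=3.800: state=(0.474, 1.272)
t=4.000: state=(0.536, 1.141)
t=4.200: state=(0.612, 1.035)
t=4.400: state=(0.704, 0.953)
t=4.600: state=(0.812, 0.892)
t=4.800: state=(0.941, 0.853)
t=5.000: state=(1.093, 0.835)
t=5.180: state=(1.251, 0.840)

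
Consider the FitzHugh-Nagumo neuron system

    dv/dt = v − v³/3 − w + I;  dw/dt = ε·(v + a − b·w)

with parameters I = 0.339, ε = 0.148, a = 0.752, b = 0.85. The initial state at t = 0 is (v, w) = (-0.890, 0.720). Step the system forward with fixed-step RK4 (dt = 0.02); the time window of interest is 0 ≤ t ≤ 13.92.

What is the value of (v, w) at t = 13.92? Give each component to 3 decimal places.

t=0.000: state=(-0.890, 0.720)
step 1 (dt=0.02): k1=(-1.036, -0.111), k2=(-1.037, -0.112), k3=(-1.037, -0.112), k4=(-1.038, -0.114); state += dt/6·(k1+2k2+2k3+k4)
t=0.020: state=(-0.911, 0.718)
t=0.040: state=(-0.932, 0.715)
t=0.060: state=(-0.952, 0.713)
continuing one RK4 step at a time; state shown every 25 steps (Δt=0.5):
t=0.500: state=(-1.375, 0.648)
t=1.000: state=(-1.663, 0.552)
t=1.500: state=(-1.755, 0.449)
t=2.000: state=(-1.756, 0.349)
t=2.500: state=(-1.727, 0.257)
t=3.000: state=(-1.688, 0.173)
t=3.500: state=(-1.646, 0.096)
t=4.000: state=(-1.605, 0.028)
t=4.500: state=(-1.563, -0.033)
t=5.000: state=(-1.522, -0.088)
t=5.500: state=(-1.482, -0.136)
t=6.000: state=(-1.443, -0.179)
t=6.500: state=(-1.405, -0.216)
t=7.000: state=(-1.368, -0.249)
t=7.500: state=(-1.332, -0.276)
t=8.000: state=(-1.297, -0.300)
t=8.500: state=(-1.263, -0.319)
t=9.000: state=(-1.230, -0.335)
t=9.500: state=(-1.198, -0.348)
t=10.000: state=(-1.168, -0.358)
t=10.500: state=(-1.138, -0.365)
t=11.000: state=(-1.111, -0.369)
t=11.500: state=(-1.084, -0.371)
t=12.000: state=(-1.060, -0.372)
t=12.500: state=(-1.037, -0.370)
t=13.000: state=(-1.016, -0.367)
t=13.500: state=(-0.997, -0.363)
t=13.920: state=(-0.983, -0.359)

(v, w) = (-0.983, -0.359)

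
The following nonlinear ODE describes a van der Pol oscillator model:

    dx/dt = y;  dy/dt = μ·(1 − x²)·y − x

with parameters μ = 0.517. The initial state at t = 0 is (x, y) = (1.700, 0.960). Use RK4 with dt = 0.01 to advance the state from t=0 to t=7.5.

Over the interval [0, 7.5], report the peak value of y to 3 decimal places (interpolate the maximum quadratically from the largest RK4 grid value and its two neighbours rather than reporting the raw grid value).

max y = 2.230

t=0.000: state=(1.700, 0.960)
step 1 (dt=0.01): k1=(0.960, -2.638), k2=(0.947, -2.638), k3=(0.947, -2.638), k4=(0.934, -2.637); state += dt/6·(k1+2k2+2k3+k4)
t=0.010: state=(1.709, 0.934)
t=0.020: state=(1.719, 0.907)
t=0.030: state=(1.728, 0.881)
continuing one RK4 step at a time; state shown every 25 steps (Δt=0.25):
t=0.250: state=(1.860, 0.333)
t=0.500: state=(1.878, -0.161)
t=0.750: state=(1.791, -0.515)
t=1.000: state=(1.628, -0.781)
t=1.250: state=(1.404, -1.010)
t=1.500: state=(1.123, -1.240)
t=1.750: state=(0.781, -1.494)
t=2.000: state=(0.373, -1.778)
t=2.250: state=(-0.107, -2.051)
t=2.500: state=(-0.642, -2.190)
t=2.750: state=(-1.174, -2.004)
t=3.000: state=(-1.611, -1.437)
t=3.250: state=(-1.879, -0.712)
t=3.500: state=(-1.976, -0.091)
t=3.750: state=(-1.940, 0.349)
t=4.000: state=(-1.813, 0.653)
t=4.250: state=(-1.620, 0.888)
t=4.500: state=(-1.370, 1.104)
t=4.750: state=(-1.067, 1.332)
t=5.000: state=(-0.702, 1.594)
t=5.250: state=(-0.267, 1.885)
t=5.500: state=(0.238, 2.145)
t=5.750: state=(0.790, 2.220)
t=6.000: state=(1.316, 1.919)
t=6.250: state=(1.719, 1.262)
t=6.500: state=(1.941, 0.530)
t=6.750: state=(1.997, -0.049)
t=7.000: state=(1.932, -0.446)
t=7.250: state=(1.784, -0.724)
t=7.500: state=(1.575, -0.947)
largest grid value and its neighbours: y(5.680)=2.23001, y(5.690)=2.23028, y(5.700)=2.22999
parabola through these three points peaks at t≈5.690 with y≈2.23028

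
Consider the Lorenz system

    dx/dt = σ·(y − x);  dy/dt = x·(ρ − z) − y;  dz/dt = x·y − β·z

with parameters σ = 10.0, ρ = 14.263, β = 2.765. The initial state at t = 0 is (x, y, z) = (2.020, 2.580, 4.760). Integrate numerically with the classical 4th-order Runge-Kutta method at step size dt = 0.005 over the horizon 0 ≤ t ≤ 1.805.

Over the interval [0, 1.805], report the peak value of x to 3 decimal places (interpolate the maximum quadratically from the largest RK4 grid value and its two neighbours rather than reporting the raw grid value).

max x = 10.247

t=0.000: state=(2.020, 2.580, 4.760)
step 1 (dt=0.005): k1=(5.600, 16.616, -7.950), k2=(5.875, 16.748, -7.774), k3=(5.872, 16.753, -7.773), k4=(6.144, 16.891, -7.595); state += dt/6·(k1+2k2+2k3+k4)
t=0.005: state=(2.049, 2.664, 4.721)
t=0.010: state=(2.081, 2.749, 4.684)
t=0.015: state=(2.116, 2.836, 4.649)
continuing one RK4 step at a time; state shown every 20 steps (Δt=0.1):
t=0.100: state=(3.084, 4.641, 4.407)
t=0.200: state=(5.178, 7.822, 5.608)
t=0.300: state=(8.180, 11.248, 10.029)
t=0.400: state=(10.230, 10.622, 17.093)
t=0.500: state=(8.548, 5.236, 19.707)
t=0.600: state=(5.045, 1.937, 16.899)
t=0.700: state=(2.805, 1.410, 13.322)
t=0.800: state=(2.045, 1.807, 10.421)
t=0.900: state=(2.168, 2.610, 8.298)
t=1.000: state=(2.908, 3.959, 7.014)
t=1.100: state=(4.315, 6.101, 6.909)
t=1.200: state=(6.449, 8.844, 8.820)
t=1.300: state=(8.665, 10.340, 13.324)
t=1.400: state=(9.074, 8.048, 17.625)
t=1.500: state=(7.007, 4.358, 17.703)
t=1.600: state=(4.606, 2.694, 15.096)
t=1.700: state=(3.324, 2.635, 12.313)
t=1.800: state=(3.109, 3.312, 10.145)
t=1.805: state=(3.120, 3.360, 10.057)
largest grid value and its neighbours: x(0.405)=10.24392, x(0.410)=10.24699, x(0.415)=10.23889
parabola through these three points peaks at t≈0.409 with x≈10.24727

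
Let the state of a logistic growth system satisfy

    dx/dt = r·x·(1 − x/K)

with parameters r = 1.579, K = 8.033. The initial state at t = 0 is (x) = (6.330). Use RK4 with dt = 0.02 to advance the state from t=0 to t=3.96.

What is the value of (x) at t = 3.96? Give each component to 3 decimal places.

(x) = (8.029)

t=0.000: state=(6.330)
step 1 (dt=0.02): k1=(2.119), k2=(2.100), k3=(2.100), k4=(2.080); state += dt/6·(k1+2k2+2k3+k4)
t=0.020: state=(6.372)
t=0.040: state=(6.413)
t=0.060: state=(6.454)
continuing one RK4 step at a time; state shown every 10 steps (Δt=0.2):
t=0.200: state=(6.716)
t=0.400: state=(7.028)
t=0.600: state=(7.274)
t=0.800: state=(7.465)
t=1.000: state=(7.611)
t=1.200: state=(7.721)
t=1.400: state=(7.803)
t=1.600: state=(7.864)
t=1.800: state=(7.909)
t=2.000: state=(7.942)
t=2.200: state=(7.967)
t=2.400: state=(7.984)
t=2.600: state=(7.998)
t=2.800: state=(8.007)
t=3.000: state=(8.014)
t=3.200: state=(8.019)
t=3.400: state=(8.023)
t=3.600: state=(8.026)
t=3.800: state=(8.028)
t=3.960: state=(8.029)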